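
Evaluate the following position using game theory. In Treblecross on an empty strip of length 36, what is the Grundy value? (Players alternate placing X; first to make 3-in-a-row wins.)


Treblecross: place X on empty cells; 3-in-a-row wins.
Playing within two cells of an existing X lets the opponent win at once, so sensible play treats the cells i-2..i+2 around each X as dead. The player left with no safe cell loses, so this is a normal-play take-away game on strips of safe cells.
Placing X at cell i (0-indexed) of a strip of k safe cells leaves independent strips of sizes max(0, i-2) and max(0, k-i-3). Hence G(k) = mex{ G(max(0,i-2)) XOR G(max(0,k-i-3)) : 0 <= i < k }, with G(0) = 0.
G(1): splits (0,0):0^0=0 -> mex({0}) = 1
G(2): splits (0,0):0^0=0 -> mex({0}) = 1
G(3): splits (0,0):0^0=0 -> mex({0}) = 1
G(4): splits (0,1):0^1=1 (0,0):0^0=0 -> mex({0, 1}) = 2
G(5): splits (0,2):0^1=1 (0,1):0^1=1 (0,0):0^0=0 -> mex({0, 1}) = 2
G(6) = mex({1}) = 0
G(7) = mex({0, 1, 2}) = 3
G(8) = mex({0, 1, 2}) = 3
G(9) = mex({0, 2}) = 1
G(10) = mex({0, 2, 3}) = 1
G(11) = mex({0, 3}) = 1
G(12) = mex({1, 3}) = 0
G(13) = mex({0, 1, 2, 3}) = 4
G(14) = mex({0, 1, 2}) = 3
G(15) = mex({0, 1, 2}) = 3
G(16) = mex({0, 1, 2, 4}) = 3
G(17) = mex({0, 1, 3, 4}) = 2
G(18) = mex({0, 1, 3, 4}) = 2
G(19) = mex({0, 1, 3, 5}) = 2
G(20) = mex({0, 1, 2, 3, 5}) = 4
G(21) = mex({0, 1, 2, 3, 5}) = 4
G(22) = mex({1, 2, 6}) = 0
G(23) = mex({0, 1, 2, 3, 4, 6}) = 5
G(24) = mex({0, 1, 2, 3, 4}) = 5
G(25) = mex({0, 1, 3, 4, 7}) = 2
G(26) = mex({0, 1, 3, 4, 5, 7}) = 2
G(27) = mex({0, 1, 3, 5}) = 2
G(28) = mex({0, 1, 2, 5}) = 3
G(29) = mex({0, 1, 2, 4, 5, 6}) = 3
G(30) = mex({1, 2, 4, 6}) = 0
G(31) = mex({0, 1, 2, 3, 4, 6}) = 5
G(32) = mex({1, 2, 3, 4, 7}) = 0
G(33) = mex({0, 3, 7}) = 1
G(34) = mex({0, 2, 3, 5, 7}) = 1
G(35) = mex({0, 2, 3, 5, 6}) = 1
G(36) = mex({0, 1, 2, 5, 6}) = 3
Therefore G(36) = 3.

3


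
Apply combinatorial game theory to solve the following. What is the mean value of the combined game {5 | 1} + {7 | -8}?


G1 = {5 | 1}, G2 = {7 | -8}
Each is a switch {a | b} with numbers a > b; its mean value is (a + b)/2, and mean value is additive over game sums: m(G1 + G2) = m(G1) + m(G2).
Mean of G1 = (5 + (1))/2 = 6/2 = 3
Mean of G2 = (7 + (-8))/2 = -1/2 = -1/2
Mean of G1 + G2 = 3 + -1/2 = 5/2

5/2


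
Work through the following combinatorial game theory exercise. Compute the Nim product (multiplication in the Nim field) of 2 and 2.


Nim multiplication is bilinear over XOR: (u XOR v) * w = (u*w) XOR (v*w).
So we split each operand into its bit components and XOR the pairwise Nim products.
2 = 2 (as XOR of powers of 2).
2 = 2 (as XOR of powers of 2).
Using the standard Nim-product table on single bits:
  2*2 = 3,   2*4 = 8,   2*8 = 12,
  4*4 = 6,   4*8 = 11,  8*8 = 13,
and  1*x = x (identity), k*l = l*k (commutative).
Pairwise Nim products:
  2 * 2 = 3
XOR them: 3 = 3.
Result: 2 * 2 = 3 (in Nim).

3


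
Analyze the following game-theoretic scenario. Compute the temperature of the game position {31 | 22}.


The game is {31 | 22}, a switch {a | b} with numbers a > b.
Cooling {a | b} by t gives {a - t | b + t}, which stops being hot when a - t = b + t, i.e. at t = (a - b)/2. So the temperature of a switch is (a - b)/2.
Temperature = (Left option - Right option) / 2
= (31 - (22)) / 2
= 9 / 2
= 9/2

9/2


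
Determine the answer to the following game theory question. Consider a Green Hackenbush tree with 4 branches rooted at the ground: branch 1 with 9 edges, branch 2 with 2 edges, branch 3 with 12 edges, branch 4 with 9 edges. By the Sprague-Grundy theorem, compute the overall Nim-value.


The tree has 4 branches from the ground vertex.
In Green Hackenbush, the Nim-value of a simple path of length k is k.
Branch 1: length 9, Nim-value = 9
Branch 2: length 2, Nim-value = 2
Branch 3: length 12, Nim-value = 12
Branch 4: length 9, Nim-value = 9
Total Nim-value = XOR of all branch values:
0 XOR 9 = 9
9 XOR 2 = 11
11 XOR 12 = 7
7 XOR 9 = 14
Nim-value of the tree = 14

14


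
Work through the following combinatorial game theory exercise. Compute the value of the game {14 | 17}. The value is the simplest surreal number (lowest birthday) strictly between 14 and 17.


Left options: {14}, max = 14
Right options: {17}, min = 17
All options are numbers and max(Left) < min(Right), so by the simplicity theorem the value is the simplest (earliest-born) number strictly between 14 and 17.
Integers 15 through 16 all lie strictly between 14 and 17.
Among integers, the simplest (lowest birthday = smallest |n|; 0 is born on day 0, +-n on day n) is 15.
No non-integer in the interval can be simpler: if x is a non-integer in the interval, then floor(x) or ceil(x) also lies in the interval (the interval contains an integer), and both are proper prefixes of x's sign expansion, i.e. born earlier. So the game value is 15.
Game value = 15

15


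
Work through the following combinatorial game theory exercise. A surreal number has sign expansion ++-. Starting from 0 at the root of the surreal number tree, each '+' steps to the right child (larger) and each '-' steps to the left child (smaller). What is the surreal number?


Sign expansion: ++-
Rule: track bounds (lo, hi), initially (-inf, +inf). On '+', the current value becomes lo and we move to the simplest number in (value, hi): value + 1 if hi = +inf, otherwise the midpoint (value + hi)/2. On '-', the current value becomes hi and we move to value - 1 if lo = -inf, otherwise the midpoint (lo + value)/2.
Start at 0.
Step 1: sign = +, move right. Bounds: (0, +inf). Value = 1
Step 2: sign = +, move right. Bounds: (1, +inf). Value = 2
Step 3: sign = -, move left. Bounds: (1, 2). Value = 3/2
The surreal number with sign expansion ++- is 3/2.

3/2


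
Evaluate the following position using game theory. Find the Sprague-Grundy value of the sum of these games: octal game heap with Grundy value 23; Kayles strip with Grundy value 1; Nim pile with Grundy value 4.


By the Sprague-Grundy theorem, the Grundy value of a sum of games is the XOR of individual Grundy values.
octal game heap: Grundy value = 23. Running XOR: 0 XOR 23 = 23
Kayles strip: Grundy value = 1. Running XOR: 23 XOR 1 = 22
Nim pile: Grundy value = 4. Running XOR: 22 XOR 4 = 18
The combined Grundy value is 18.

18


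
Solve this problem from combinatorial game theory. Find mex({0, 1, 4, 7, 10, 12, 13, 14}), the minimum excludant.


Set = {0, 1, 4, 7, 10, 12, 13, 14}
0 is in the set.
1 is in the set.
2 is NOT in the set. This is the mex.
mex = 2

2


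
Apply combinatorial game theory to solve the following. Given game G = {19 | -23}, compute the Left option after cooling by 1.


Original game: {19 | -23} (a switch {a | b} with a > b).
Cooling by t (for t below the temperature (a - b)/2 = 21) taxes each move by t: {a | b} cooled by t is {a - t | b + t}.
Cooling amount: t = 1
Cooled Left option: 19 - 1 = 18
Cooled Right option: -23 + 1 = -22
Cooled game: {18 | -22}
Left option = 18

18


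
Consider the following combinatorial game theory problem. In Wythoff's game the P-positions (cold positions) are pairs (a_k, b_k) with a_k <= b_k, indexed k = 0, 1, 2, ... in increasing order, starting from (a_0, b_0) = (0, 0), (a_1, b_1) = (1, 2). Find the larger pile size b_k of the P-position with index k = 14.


By Wythoff's theorem, a_k = floor(k * phi) and b_k = floor(k * phi^2) = a_k + k, where phi = (1 + sqrt(5))/2 is the golden ratio.
phi = (1 + sqrt(5))/2 = 1.618034
phi^2 = phi + 1 = 2.618034
k = 14
k * phi^2 = 14 * 2.618034 = 36.652476
b_14 = floor(k * phi^2) = 36 (check: a_14 + k = 22 + 14 = 36)

36


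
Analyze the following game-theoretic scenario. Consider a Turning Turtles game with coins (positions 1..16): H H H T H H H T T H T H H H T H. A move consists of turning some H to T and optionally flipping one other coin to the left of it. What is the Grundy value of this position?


Coins: H H H T H H H T T H T H H H T H
Key fact: a single head at position k behaves exactly like a Nim heap of size k (turning it to T and optionally flipping a coin at j < k corresponds to moving the heap from k to j, or to 0), and heads combine as a disjunctive sum (two heads at the same place would cancel, matching j XOR j = 0). So the Nim-value is the XOR of the 1-indexed positions of the heads.
Face-up positions (1-indexed): [1, 2, 3, 5, 6, 7, 10, 12, 13, 14, 16]
XOR 0 with 1: 0 XOR 1 = 1
XOR 1 with 2: 1 XOR 2 = 3
XOR 3 with 3: 3 XOR 3 = 0
XOR 0 with 5: 0 XOR 5 = 5
XOR 5 with 6: 5 XOR 6 = 3
XOR 3 with 7: 3 XOR 7 = 4
XOR 4 with 10: 4 XOR 10 = 14
XOR 14 with 12: 14 XOR 12 = 2
XOR 2 with 13: 2 XOR 13 = 15
XOR 15 with 14: 15 XOR 14 = 1
XOR 1 with 16: 1 XOR 16 = 17
Nim-value = 17

17


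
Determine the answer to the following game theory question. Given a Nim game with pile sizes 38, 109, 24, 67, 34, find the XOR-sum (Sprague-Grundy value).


We need the XOR (exclusive or) of all pile sizes.
After XOR-ing pile 1 (size 38): 0 XOR 38 = 38
After XOR-ing pile 2 (size 109): 38 XOR 109 = 75
After XOR-ing pile 3 (size 24): 75 XOR 24 = 83
After XOR-ing pile 4 (size 67): 83 XOR 67 = 16
After XOR-ing pile 5 (size 34): 16 XOR 34 = 50
The Nim-value of this position is 50.

50


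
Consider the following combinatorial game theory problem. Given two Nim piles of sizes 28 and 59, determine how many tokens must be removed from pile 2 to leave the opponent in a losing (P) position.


Piles: 28 and 59
Current XOR: 28 XOR 59 = 39 (non-zero, so this is an N-position).
To make the XOR zero, we need to find a move that balances the piles.
For pile 2 (size 59): target = 59 XOR 39 = 28
We reduce pile 2 from 59 to 28.
Tokens removed: 59 - 28 = 31
Verification: 28 XOR 28 = 0

31


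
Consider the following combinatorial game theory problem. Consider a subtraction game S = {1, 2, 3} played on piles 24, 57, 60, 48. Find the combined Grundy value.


Subtraction set: {1, 2, 3}
For this subtraction set, G(n) = n mod 4 (period = max + 1 = 4).
Pile 1 (size 24): G(24) = 24 mod 4 = 0
Pile 2 (size 57): G(57) = 57 mod 4 = 1
Pile 3 (size 60): G(60) = 60 mod 4 = 0
Pile 4 (size 48): G(48) = 48 mod 4 = 0
Total Grundy value = XOR of all: 0 XOR 1 XOR 0 XOR 0 = 1

1


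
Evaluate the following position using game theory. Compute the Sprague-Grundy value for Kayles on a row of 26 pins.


Kayles: a move removes 1 or 2 adjacent pins from a contiguous row.
Removing pins from a row of k leaves two independent rows (a, b) with a + b = k - 1 (one pin) or a + b = k - 2 (two pins); an end removal gives a = 0.
By Sprague-Grundy, G(k) = mex{ G(a) XOR G(b) } over all these splits. G(0) = 0.
G(1): splits (0,0):0^0=0 -> mex({0}) = 1
G(2): splits (0,1):0^1=1 (0,0):0^0=0 -> mex({0, 1}) = 2
G(3): splits (0,2):0^2=2 (1,1):1^1=0 (0,1):0^1=1 -> mex({0, 1, 2}) = 3
G(4): splits (0,3):0^3=3 (1,2):1^2=3 (0,2):0^2=2 (1,1):1^1=0 -> mex({0, 2, 3}) = 1
G(5): splits (0,4):0^1=1 (1,3):1^3=2 (2,2):2^2=0 (0,3):0^3=3 (1,2):1^2=3 -> mex({0, 1, 2, 3}) = 4
G(6) = mex({0, 1, 2, 4}) = 3
G(7) = mex({0, 1, 3, 4, 5}) = 2
G(8) = mex({0, 2, 3, 5, 6}) = 1
G(9) = mex({0, 1, 2, 3, 6, 7}) = 4
G(10) = mex({0, 1, 3, 4, 5, 7}) = 2
G(11) = mex({0, 1, 2, 3, 4, 5}) = 6
G(12) = mex({0, 1, 2, 3, 5, 6, 7}) = 4
G(13) = mex({0, 2, 3, 4, 6, 7}) = 1
G(14) = mex({0, 1, 4, 5, 6, 7}) = 2
G(15) = mex({0, 1, 2, 3, 4, 5, 6}) = 7
G(16) = mex({0, 2, 3, 5, 6, 7}) = 1
G(17) = mex({0, 1, 2, 3, 5, 6, 7}) = 4
G(18) = mex({0, 1, 2, 4, 5, 6}) = 3
G(19) = mex({0, 1, 3, 4, 5, 7}) = 2
G(20) = mex({0, 2, 3, 4, 5, 6, 7}) = 1
G(21) = mex({0, 1, 2, 3, 5, 6, 7}) = 4
G(22) = mex({0, 1, 2, 3, 4, 5, 7}) = 6
G(23) = mex({0, 1, 2, 3, 4, 5, 6}) = 7
G(24) = mex({0, 1, 2, 3, 5, 6, 7}) = 4
G(25) = mex({0, 2, 3, 4, 6, 7}) = 1
G(26) = mex({0, 1, 3, 4, 5, 6, 7}) = 2
Therefore G(26) = 2.

2


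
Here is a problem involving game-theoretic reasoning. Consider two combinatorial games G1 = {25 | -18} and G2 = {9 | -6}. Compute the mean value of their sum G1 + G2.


G1 = {25 | -18}, G2 = {9 | -6}
Each is a switch {a | b} with numbers a > b; its mean value is (a + b)/2, and mean value is additive over game sums: m(G1 + G2) = m(G1) + m(G2).
Mean of G1 = (25 + (-18))/2 = 7/2 = 7/2
Mean of G2 = (9 + (-6))/2 = 3/2 = 3/2
Mean of G1 + G2 = 7/2 + 3/2 = 5

5


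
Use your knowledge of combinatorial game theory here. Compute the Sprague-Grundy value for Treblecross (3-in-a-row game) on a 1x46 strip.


Treblecross: place X on empty cells; 3-in-a-row wins.
Playing within two cells of an existing X lets the opponent win at once, so sensible play treats the cells i-2..i+2 around each X as dead. The player left with no safe cell loses, so this is a normal-play take-away game on strips of safe cells.
Placing X at cell i (0-indexed) of a strip of k safe cells leaves independent strips of sizes max(0, i-2) and max(0, k-i-3). Hence G(k) = mex{ G(max(0,i-2)) XOR G(max(0,k-i-3)) : 0 <= i < k }, with G(0) = 0.
G(1): splits (0,0):0^0=0 -> mex({0}) = 1
G(2): splits (0,0):0^0=0 -> mex({0}) = 1
G(3): splits (0,0):0^0=0 -> mex({0}) = 1
G(4): splits (0,1):0^1=1 (0,0):0^0=0 -> mex({0, 1}) = 2
G(5): splits (0,2):0^1=1 (0,1):0^1=1 (0,0):0^0=0 -> mex({0, 1}) = 2
G(6) = mex({1}) = 0
G(7) = mex({0, 1, 2}) = 3
G(8) = mex({0, 1, 2}) = 3
G(9) = mex({0, 2}) = 1
G(10) = mex({0, 2, 3}) = 1
G(11) = mex({0, 3}) = 1
G(12) = mex({1, 3}) = 0
G(13) = mex({0, 1, 2, 3}) = 4
G(14) = mex({0, 1, 2}) = 3
G(15) = mex({0, 1, 2}) = 3
G(16) = mex({0, 1, 2, 4}) = 3
G(17) = mex({0, 1, 3, 4}) = 2
G(18) = mex({0, 1, 3, 4}) = 2
G(19) = mex({0, 1, 3, 5}) = 2
G(20) = mex({0, 1, 2, 3, 5}) = 4
G(21) = mex({0, 1, 2, 3, 5}) = 4
G(22) = mex({1, 2, 6}) = 0
G(23) = mex({0, 1, 2, 3, 4, 6}) = 5
G(24) = mex({0, 1, 2, 3, 4}) = 5
G(25) = mex({0, 1, 3, 4, 7}) = 2
G(26) = mex({0, 1, 3, 4, 5, 7}) = 2
G(27) = mex({0, 1, 3, 5}) = 2
G(28) = mex({0, 1, 2, 5}) = 3
G(29) = mex({0, 1, 2, 4, 5, 6}) = 3
G(30) = mex({1, 2, 4, 6}) = 0
G(31) = mex({0, 1, 2, 3, 4, 6}) = 5
G(32) = mex({1, 2, 3, 4, 7}) = 0
G(33) = mex({0, 3, 7}) = 1
G(34) = mex({0, 2, 3, 5, 7}) = 1
G(35) = mex({0, 2, 3, 5, 6}) = 1
G(36) = mex({0, 1, 2, 5, 6}) = 3
G(37) = mex({0, 1, 2, 4, 5, 6}) = 3
G(38) = mex({0, 1, 2, 4}) = 3
G(39) = mex({0, 1, 2, 3, 4, 7}) = 5
G(40) = mex({0, 1, 2, 3, 4, 5, 7}) = 6
G(41) = mex({0, 1, 2, 3, 5, 7}) = 4
G(42) = mex({0, 1, 2, 3, 5, 6, 7}) = 4
G(43) = mex({0, 2, 3, 5, 6}) = 1
G(44) = mex({1, 2, 3, 4, 5, 6}) = 0
G(45) = mex({0, 1, 2, 3, 4, 6, 7}) = 5
G(46) = mex({0, 1, 2, 3, 4, 7}) = 5
Therefore G(46) = 5.

5


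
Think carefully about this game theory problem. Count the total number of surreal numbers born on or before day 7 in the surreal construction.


Day 0: {|} = 0 is born. Count = 1.
Day n: the number of surreal numbers born by day n is 2^(n+1) - 1.
By day 0: 2^1 - 1 = 1
By day 1: 2^2 - 1 = 3
By day 2: 2^3 - 1 = 7
By day 3: 2^4 - 1 = 15
By day 4: 2^5 - 1 = 31
By day 5: 2^6 - 1 = 63
By day 6: 2^7 - 1 = 127
By day 7: 2^8 - 1 = 255
By day 7: 255 surreal numbers.

255


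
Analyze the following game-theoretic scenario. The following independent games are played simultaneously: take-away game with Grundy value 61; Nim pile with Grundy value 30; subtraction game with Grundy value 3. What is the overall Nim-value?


By the Sprague-Grundy theorem, the Grundy value of a sum of games is the XOR of individual Grundy values.
take-away game: Grundy value = 61. Running XOR: 0 XOR 61 = 61
Nim pile: Grundy value = 30. Running XOR: 61 XOR 30 = 35
subtraction game: Grundy value = 3. Running XOR: 35 XOR 3 = 32
The combined Grundy value is 32.

32


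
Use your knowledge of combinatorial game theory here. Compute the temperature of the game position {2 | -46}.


The game is {2 | -46}, a switch {a | b} with numbers a > b.
Cooling {a | b} by t gives {a - t | b + t}, which stops being hot when a - t = b + t, i.e. at t = (a - b)/2. So the temperature of a switch is (a - b)/2.
Temperature = (Left option - Right option) / 2
= (2 - (-46)) / 2
= 48 / 2
= 24

24


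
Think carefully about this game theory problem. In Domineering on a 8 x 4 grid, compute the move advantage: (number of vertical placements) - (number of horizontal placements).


Board is 8 x 4 (rows x cols).
Left (vertical) placements: (rows-1) * cols = 7 * 4 = 28
Right (horizontal) placements: rows * (cols-1) = 8 * 3 = 24
Advantage = Left - Right = 28 - 24 = 4

4


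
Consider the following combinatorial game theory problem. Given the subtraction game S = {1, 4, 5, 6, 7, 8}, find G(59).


The subtraction set is S = {1, 4, 5, 6, 7, 8}.
G(k) = mex{ G(k - s) : s in S, s <= k }. We compute iteratively: G(0) = 0.
G(1) = mex({0}) = 1
G(2) = mex({1}) = 0
G(3) = mex({0}) = 1
G(4) = mex({0, 1}) = 2
G(5) = mex({0, 1, 2}) = 3
G(6) = mex({0, 1, 3}) = 2
G(7) = mex({0, 1, 2}) = 3
G(8) = mex({0, 1, 2, 3}) = 4
G(9) = mex({0, 1, 2, 3, 4}) = 5
G(10) = mex({0, 1, 2, 3, 5}) = 4
G(11) = mex({1, 2, 3, 4}) = 0
G(12) = mex({0, 2, 3, 4}) = 1
G(13) = mex({1, 2, 3, 4, 5}) = 0
G(14) = mex({0, 2, 3, 4, 5}) = 1
G(15) = mex({0, 1, 3, 4, 5}) = 2
G(16) = mex({0, 1, 2, 4, 5}) = 3
G(17) = mex({0, 1, 3, 4, 5}) = 2
G(18) = mex({0, 1, 2, 4}) = 3
Observe that G(11)..G(18) = 0, 1, 0, 1, 2, 3, 2, 3 repeats G(0)..G(7) = 0, 1, 0, 1, 2, 3, 2, 3.
For k >= max(S) = 8, G(k) is determined by the previous 8 values G(k-8)..G(k-1); a window of 8 consecutive values has recurred shifted by 11, so by induction G(k + 11) = G(k) for all k >= 0: the sequence is periodic from the start with period 11.
One period: G(0..10) = 0, 1, 0, 1, 2, 3, 2, 3, 4, 5, 4.
59 mod 11 = 4, so G(59) = G(4) = 2.

2


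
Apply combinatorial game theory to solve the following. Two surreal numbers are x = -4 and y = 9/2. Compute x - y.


x = -4, y = 9/2
Converting to common denominator: 2
x = -8/2, y = 9/2
x - y = -4 - 9/2 = -17/2

-17/2


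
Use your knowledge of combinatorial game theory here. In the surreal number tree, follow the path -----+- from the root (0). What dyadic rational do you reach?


Sign expansion: -----+-
Rule: track bounds (lo, hi), initially (-inf, +inf). On '+', the current value becomes lo and we move to the simplest number in (value, hi): value + 1 if hi = +inf, otherwise the midpoint (value + hi)/2. On '-', the current value becomes hi and we move to value - 1 if lo = -inf, otherwise the midpoint (lo + value)/2.
Start at 0.
Step 1: sign = -, move left. Bounds: (-inf, 0). Value = -1
Step 2: sign = -, move left. Bounds: (-inf, -1). Value = -2
Step 3: sign = -, move left. Bounds: (-inf, -2). Value = -3
Step 4: sign = -, move left. Bounds: (-inf, -3). Value = -4
Step 5: sign = -, move left. Bounds: (-inf, -4). Value = -5
Step 6: sign = +, move right. Bounds: (-5, -4). Value = -9/2
Step 7: sign = -, move left. Bounds: (-5, -9/2). Value = -19/4
The surreal number with sign expansion -----+- is -19/4.

-19/4


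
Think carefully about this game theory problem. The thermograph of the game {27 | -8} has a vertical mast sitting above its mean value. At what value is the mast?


Game = {27 | -8}, a switch {a | b} with numbers a > b.
Its thermograph has left wall a - t and right wall b + t, which meet at t = (a - b)/2, where both equal (a + b)/2. So the mast (mean value) is at (a + b)/2.
Mean = (27 + (-8))/2 = 19/2 = 19/2

19/2


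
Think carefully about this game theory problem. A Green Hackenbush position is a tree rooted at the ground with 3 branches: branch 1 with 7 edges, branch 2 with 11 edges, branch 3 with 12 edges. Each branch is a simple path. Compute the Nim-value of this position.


The tree has 3 branches from the ground vertex.
In Green Hackenbush, the Nim-value of a simple path of length k is k.
Branch 1: length 7, Nim-value = 7
Branch 2: length 11, Nim-value = 11
Branch 3: length 12, Nim-value = 12
Total Nim-value = XOR of all branch values:
0 XOR 7 = 7
7 XOR 11 = 12
12 XOR 12 = 0
Nim-value of the tree = 0

0


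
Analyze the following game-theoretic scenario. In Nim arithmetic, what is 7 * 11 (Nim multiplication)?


Nim multiplication is bilinear over XOR: (u XOR v) * w = (u*w) XOR (v*w).
So we split each operand into its bit components and XOR the pairwise Nim products.
7 = 1 + 2 + 4 (as XOR of powers of 2).
11 = 1 + 2 + 8 (as XOR of powers of 2).
Using the standard Nim-product table on single bits:
  2*2 = 3,   2*4 = 8,   2*8 = 12,
  4*4 = 6,   4*8 = 11,  8*8 = 13,
and  1*x = x (identity), k*l = l*k (commutative).
Pairwise Nim products:
  1 * 1 = 1
  1 * 2 = 2
  1 * 8 = 8
  2 * 1 = 2
  2 * 2 = 3
  2 * 8 = 12
  4 * 1 = 4
  4 * 2 = 8
  4 * 8 = 11
XOR them: 1 XOR 2 XOR 8 XOR 2 XOR 3 XOR 12 XOR 4 XOR 8 XOR 11 = 1.
Result: 7 * 11 = 1 (in Nim).

1


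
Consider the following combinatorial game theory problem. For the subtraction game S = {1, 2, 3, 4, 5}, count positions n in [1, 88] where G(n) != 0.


Subtraction set S = {1, 2, 3, 4, 5}, so G(n) = n mod 6.
G(n) = 0 when n is a multiple of 6.
Multiples of 6 in [1, 88]: 14
N-positions (nonzero Grundy) = 88 - 14 = 74

74


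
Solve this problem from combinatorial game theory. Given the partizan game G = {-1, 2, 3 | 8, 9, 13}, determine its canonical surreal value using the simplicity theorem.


Left options: {-1, 2, 3}, max = 3
Right options: {8, 9, 13}, min = 8
All options are numbers and max(Left) < min(Right), so by the simplicity theorem the value is the simplest (earliest-born) number strictly between 3 and 8.
Integers 4 through 7 all lie strictly between 3 and 8.
Among integers, the simplest (lowest birthday = smallest |n|; 0 is born on day 0, +-n on day n) is 4.
No non-integer in the interval can be simpler: if x is a non-integer in the interval, then floor(x) or ceil(x) also lies in the interval (the interval contains an integer), and both are proper prefixes of x's sign expansion, i.e. born earlier. So the game value is 4.
Game value = 4

4


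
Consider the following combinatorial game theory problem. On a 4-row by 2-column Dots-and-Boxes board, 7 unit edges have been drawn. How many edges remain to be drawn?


Grid: 4 x 2 boxes, i.e. 5 rows and 3 columns of dots.
Horizontal edges: (rows + 1) * cols = 5 * 2 = 10
Vertical edges: rows * (cols + 1) = 4 * 3 = 12
Total edges: 10 + 12 = 22
Edges drawn: 7
Remaining: 22 - 7 = 15

15


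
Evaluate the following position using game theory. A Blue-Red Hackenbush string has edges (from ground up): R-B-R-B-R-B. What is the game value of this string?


Edges (from ground): R-B-R-B-R-B
By Berlekamp's sign-expansion rule, a Blue-Red Hackenbush stalk has the value of the surreal number whose sign sequence is the edge sequence with B -> + and R -> -.
Sign sequence: -+-+-+
Trace the sign expansion in the surreal number tree, starting from 0:
Edge 1: R (sign -) -> bounds (-inf, 0), value = -1
Edge 2: B (sign +) -> bounds (-1, 0), value = -1/2
Edge 3: R (sign -) -> bounds (-1, -1/2), value = -3/4
Edge 4: B (sign +) -> bounds (-3/4, -1/2), value = -5/8
Edge 5: R (sign -) -> bounds (-3/4, -5/8), value = -11/16
Edge 6: B (sign +) -> bounds (-11/16, -5/8), value = -21/32
Game value = -21/32

-21/32


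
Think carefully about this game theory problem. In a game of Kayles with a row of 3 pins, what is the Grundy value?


Kayles: a move removes 1 or 2 adjacent pins from a contiguous row.
Removing pins from a row of k leaves two independent rows (a, b) with a + b = k - 1 (one pin) or a + b = k - 2 (two pins); an end removal gives a = 0.
By Sprague-Grundy, G(k) = mex{ G(a) XOR G(b) } over all these splits. G(0) = 0.
G(1): splits (0,0):0^0=0 -> mex({0}) = 1
G(2): splits (0,1):0^1=1 (0,0):0^0=0 -> mex({0, 1}) = 2
G(3): splits (0,2):0^2=2 (1,1):1^1=0 (0,1):0^1=1 -> mex({0, 1, 2}) = 3
Therefore G(3) = 3.

3


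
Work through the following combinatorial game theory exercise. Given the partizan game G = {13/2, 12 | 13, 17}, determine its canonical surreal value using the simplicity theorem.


Left options: {13/2, 12}, max = 12
Right options: {13, 17}, min = 13
All options are numbers and max(Left) < min(Right), so by the simplicity theorem the value is the simplest (earliest-born) number strictly between 12 and 13.
No integer lies strictly between 12 and 13, so the value is the dyadic rational m/2^k in the interval with the smallest k (then m odd); search k = 1, 2, ...:
Denominator 2: 25/2 lies strictly between 12 and 13 -- found.
The simplest number in the interval is 25/2.
Game value = 25/2

25/2


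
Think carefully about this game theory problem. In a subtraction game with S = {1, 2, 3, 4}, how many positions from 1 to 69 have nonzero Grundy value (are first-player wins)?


Subtraction set S = {1, 2, 3, 4}, so G(n) = n mod 5.
G(n) = 0 when n is a multiple of 5.
Multiples of 5 in [1, 69]: 13
N-positions (nonzero Grundy) = 69 - 13 = 56

56


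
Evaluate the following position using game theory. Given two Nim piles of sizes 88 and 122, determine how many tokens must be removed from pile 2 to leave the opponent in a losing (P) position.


Piles: 88 and 122
Current XOR: 88 XOR 122 = 34 (non-zero, so this is an N-position).
To make the XOR zero, we need to find a move that balances the piles.
For pile 2 (size 122): target = 122 XOR 34 = 88
We reduce pile 2 from 122 to 88.
Tokens removed: 122 - 88 = 34
Verification: 88 XOR 88 = 0

34


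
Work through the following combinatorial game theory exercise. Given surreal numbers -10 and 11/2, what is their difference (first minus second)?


x = -10, y = 11/2
Converting to common denominator: 2
x = -20/2, y = 11/2
x - y = -10 - 11/2 = -31/2

-31/2


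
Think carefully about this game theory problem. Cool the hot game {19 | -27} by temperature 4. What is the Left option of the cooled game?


Original game: {19 | -27} (a switch {a | b} with a > b).
Cooling by t (for t below the temperature (a - b)/2 = 23) taxes each move by t: {a | b} cooled by t is {a - t | b + t}.
Cooling amount: t = 4
Cooled Left option: 19 - 4 = 15
Cooled Right option: -27 + 4 = -23
Cooled game: {15 | -23}
Left option = 15

15


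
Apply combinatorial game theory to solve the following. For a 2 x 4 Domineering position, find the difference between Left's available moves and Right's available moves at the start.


Board is 2 x 4 (rows x cols).
Left (vertical) placements: (rows-1) * cols = 1 * 4 = 4
Right (horizontal) placements: rows * (cols-1) = 2 * 3 = 6
Advantage = Left - Right = 4 - 6 = -2

-2


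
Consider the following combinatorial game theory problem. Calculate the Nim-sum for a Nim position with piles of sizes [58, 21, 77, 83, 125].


We need the XOR (exclusive or) of all pile sizes.
After XOR-ing pile 1 (size 58): 0 XOR 58 = 58
After XOR-ing pile 2 (size 21): 58 XOR 21 = 47
After XOR-ing pile 3 (size 77): 47 XOR 77 = 98
After XOR-ing pile 4 (size 83): 98 XOR 83 = 49
After XOR-ing pile 5 (size 125): 49 XOR 125 = 76
The Nim-value of this position is 76.

76


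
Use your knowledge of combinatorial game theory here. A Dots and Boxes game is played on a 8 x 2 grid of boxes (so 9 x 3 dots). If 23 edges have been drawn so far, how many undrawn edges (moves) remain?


Grid: 8 x 2 boxes, i.e. 9 rows and 3 columns of dots.
Horizontal edges: (rows + 1) * cols = 9 * 2 = 18
Vertical edges: rows * (cols + 1) = 8 * 3 = 24
Total edges: 18 + 24 = 42
Edges drawn: 23
Remaining: 42 - 23 = 19

19


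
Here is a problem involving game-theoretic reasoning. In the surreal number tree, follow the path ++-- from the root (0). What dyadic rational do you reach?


Sign expansion: ++--
Rule: track bounds (lo, hi), initially (-inf, +inf). On '+', the current value becomes lo and we move to the simplest number in (value, hi): value + 1 if hi = +inf, otherwise the midpoint (value + hi)/2. On '-', the current value becomes hi and we move to value - 1 if lo = -inf, otherwise the midpoint (lo + value)/2.
Start at 0.
Step 1: sign = +, move right. Bounds: (0, +inf). Value = 1
Step 2: sign = +, move right. Bounds: (1, +inf). Value = 2
Step 3: sign = -, move left. Bounds: (1, 2). Value = 3/2
Step 4: sign = -, move left. Bounds: (1, 3/2). Value = 5/4
The surreal number with sign expansion ++-- is 5/4.

5/4


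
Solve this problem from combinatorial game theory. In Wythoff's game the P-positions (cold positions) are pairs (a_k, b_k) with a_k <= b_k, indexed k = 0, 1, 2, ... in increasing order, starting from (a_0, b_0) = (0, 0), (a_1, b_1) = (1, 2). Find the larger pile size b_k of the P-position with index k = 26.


By Wythoff's theorem, a_k = floor(k * phi) and b_k = floor(k * phi^2) = a_k + k, where phi = (1 + sqrt(5))/2 is the golden ratio.
phi = (1 + sqrt(5))/2 = 1.618034
phi^2 = phi + 1 = 2.618034
k = 26
k * phi^2 = 26 * 2.618034 = 68.068884
b_26 = floor(k * phi^2) = 68 (check: a_26 + k = 42 + 26 = 68)

68


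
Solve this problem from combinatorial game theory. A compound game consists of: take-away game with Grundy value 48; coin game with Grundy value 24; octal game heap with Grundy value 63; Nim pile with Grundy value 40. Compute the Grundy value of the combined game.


By the Sprague-Grundy theorem, the Grundy value of a sum of games is the XOR of individual Grundy values.
take-away game: Grundy value = 48. Running XOR: 0 XOR 48 = 48
coin game: Grundy value = 24. Running XOR: 48 XOR 24 = 40
octal game heap: Grundy value = 63. Running XOR: 40 XOR 63 = 23
Nim pile: Grundy value = 40. Running XOR: 23 XOR 40 = 63
The combined Grundy value is 63.

63


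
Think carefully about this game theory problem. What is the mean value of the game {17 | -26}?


Game = {17 | -26}, a switch {a | b} with numbers a > b.
Its thermograph has left wall a - t and right wall b + t, which meet at t = (a - b)/2, where both equal (a + b)/2. So the mast (mean value) is at (a + b)/2.
Mean = (17 + (-26))/2 = -9/2 = -9/2

-9/2


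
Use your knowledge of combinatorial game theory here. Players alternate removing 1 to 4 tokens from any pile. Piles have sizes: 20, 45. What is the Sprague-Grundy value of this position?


Subtraction set: {1, 2, 3, 4}
For this subtraction set, G(n) = n mod 5 (period = max + 1 = 5).
Pile 1 (size 20): G(20) = 20 mod 5 = 0
Pile 2 (size 45): G(45) = 45 mod 5 = 0
Total Grundy value = XOR of all: 0 XOR 0 = 0

0


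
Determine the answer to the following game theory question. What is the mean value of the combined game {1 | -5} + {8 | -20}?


G1 = {1 | -5}, G2 = {8 | -20}
Each is a switch {a | b} with numbers a > b; its mean value is (a + b)/2, and mean value is additive over game sums: m(G1 + G2) = m(G1) + m(G2).
Mean of G1 = (1 + (-5))/2 = -4/2 = -2
Mean of G2 = (8 + (-20))/2 = -12/2 = -6
Mean of G1 + G2 = -2 + -6 = -8

-8


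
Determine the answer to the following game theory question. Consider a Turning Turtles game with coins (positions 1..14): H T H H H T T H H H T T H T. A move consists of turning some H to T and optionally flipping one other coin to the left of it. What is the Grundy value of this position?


Coins: H T H H H T T H H H T T H T
Key fact: a single head at position k behaves exactly like a Nim heap of size k (turning it to T and optionally flipping a coin at j < k corresponds to moving the heap from k to j, or to 0), and heads combine as a disjunctive sum (two heads at the same place would cancel, matching j XOR j = 0). So the Nim-value is the XOR of the 1-indexed positions of the heads.
Face-up positions (1-indexed): [1, 3, 4, 5, 8, 9, 10, 13]
XOR 0 with 1: 0 XOR 1 = 1
XOR 1 with 3: 1 XOR 3 = 2
XOR 2 with 4: 2 XOR 4 = 6
XOR 6 with 5: 6 XOR 5 = 3
XOR 3 with 8: 3 XOR 8 = 11
XOR 11 with 9: 11 XOR 9 = 2
XOR 2 with 10: 2 XOR 10 = 8
XOR 8 with 13: 8 XOR 13 = 5
Nim-value = 5

5


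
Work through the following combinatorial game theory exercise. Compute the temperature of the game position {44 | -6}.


The game is {44 | -6}, a switch {a | b} with numbers a > b.
Cooling {a | b} by t gives {a - t | b + t}, which stops being hot when a - t = b + t, i.e. at t = (a - b)/2. So the temperature of a switch is (a - b)/2.
Temperature = (Left option - Right option) / 2
= (44 - (-6)) / 2
= 50 / 2
= 25

25


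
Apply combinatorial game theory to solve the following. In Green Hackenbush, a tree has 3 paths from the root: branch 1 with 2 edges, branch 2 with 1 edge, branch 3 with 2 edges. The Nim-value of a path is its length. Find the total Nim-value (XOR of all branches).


The tree has 3 branches from the ground vertex.
In Green Hackenbush, the Nim-value of a simple path of length k is k.
Branch 1: length 2, Nim-value = 2
Branch 2: length 1, Nim-value = 1
Branch 3: length 2, Nim-value = 2
Total Nim-value = XOR of all branch values:
0 XOR 2 = 2
2 XOR 1 = 3
3 XOR 2 = 1
Nim-value of the tree = 1

1


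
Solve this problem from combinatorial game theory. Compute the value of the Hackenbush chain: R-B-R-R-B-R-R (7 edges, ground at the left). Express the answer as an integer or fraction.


Edges (from ground): R-B-R-R-B-R-R
By Berlekamp's sign-expansion rule, a Blue-Red Hackenbush stalk has the value of the surreal number whose sign sequence is the edge sequence with B -> + and R -> -.
Sign sequence: -+--+--
Trace the sign expansion in the surreal number tree, starting from 0:
Edge 1: R (sign -) -> bounds (-inf, 0), value = -1
Edge 2: B (sign +) -> bounds (-1, 0), value = -1/2
Edge 3: R (sign -) -> bounds (-1, -1/2), value = -3/4
Edge 4: R (sign -) -> bounds (-1, -3/4), value = -7/8
Edge 5: B (sign +) -> bounds (-7/8, -3/4), value = -13/16
Edge 6: R (sign -) -> bounds (-7/8, -13/16), value = -27/32
Edge 7: R (sign -) -> bounds (-7/8, -27/32), value = -55/64
Game value = -55/64

-55/64


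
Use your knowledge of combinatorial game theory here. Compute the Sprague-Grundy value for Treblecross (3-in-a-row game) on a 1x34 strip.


Treblecross: place X on empty cells; 3-in-a-row wins.
Playing within two cells of an existing X lets the opponent win at once, so sensible play treats the cells i-2..i+2 around each X as dead. The player left with no safe cell loses, so this is a normal-play take-away game on strips of safe cells.
Placing X at cell i (0-indexed) of a strip of k safe cells leaves independent strips of sizes max(0, i-2) and max(0, k-i-3). Hence G(k) = mex{ G(max(0,i-2)) XOR G(max(0,k-i-3)) : 0 <= i < k }, with G(0) = 0.
G(1): splits (0,0):0^0=0 -> mex({0}) = 1
G(2): splits (0,0):0^0=0 -> mex({0}) = 1
G(3): splits (0,0):0^0=0 -> mex({0}) = 1
G(4): splits (0,1):0^1=1 (0,0):0^0=0 -> mex({0, 1}) = 2
G(5): splits (0,2):0^1=1 (0,1):0^1=1 (0,0):0^0=0 -> mex({0, 1}) = 2
G(6) = mex({1}) = 0
G(7) = mex({0, 1, 2}) = 3
G(8) = mex({0, 1, 2}) = 3
G(9) = mex({0, 2}) = 1
G(10) = mex({0, 2, 3}) = 1
G(11) = mex({0, 3}) = 1
G(12) = mex({1, 3}) = 0
G(13) = mex({0, 1, 2, 3}) = 4
G(14) = mex({0, 1, 2}) = 3
G(15) = mex({0, 1, 2}) = 3
G(16) = mex({0, 1, 2, 4}) = 3
G(17) = mex({0, 1, 3, 4}) = 2
G(18) = mex({0, 1, 3, 4}) = 2
G(19) = mex({0, 1, 3, 5}) = 2
G(20) = mex({0, 1, 2, 3, 5}) = 4
G(21) = mex({0, 1, 2, 3, 5}) = 4
G(22) = mex({1, 2, 6}) = 0
G(23) = mex({0, 1, 2, 3, 4, 6}) = 5
G(24) = mex({0, 1, 2, 3, 4}) = 5
G(25) = mex({0, 1, 3, 4, 7}) = 2
G(26) = mex({0, 1, 3, 4, 5, 7}) = 2
G(27) = mex({0, 1, 3, 5}) = 2
G(28) = mex({0, 1, 2, 5}) = 3
G(29) = mex({0, 1, 2, 4, 5, 6}) = 3
G(30) = mex({1, 2, 4, 6}) = 0
G(31) = mex({0, 1, 2, 3, 4, 6}) = 5
G(32) = mex({1, 2, 3, 4, 7}) = 0
G(33) = mex({0, 3, 7}) = 1
G(34) = mex({0, 2, 3, 5, 7}) = 1
Therefore G(34) = 1.

1


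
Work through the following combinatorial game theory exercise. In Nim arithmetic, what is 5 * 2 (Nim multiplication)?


Nim multiplication is bilinear over XOR: (u XOR v) * w = (u*w) XOR (v*w).
So we split each operand into its bit components and XOR the pairwise Nim products.
5 = 1 + 4 (as XOR of powers of 2).
2 = 2 (as XOR of powers of 2).
Using the standard Nim-product table on single bits:
  2*2 = 3,   2*4 = 8,   2*8 = 12,
  4*4 = 6,   4*8 = 11,  8*8 = 13,
and  1*x = x (identity), k*l = l*k (commutative).
Pairwise Nim products:
  1 * 2 = 2
  4 * 2 = 8
XOR them: 2 XOR 8 = 10.
Result: 5 * 2 = 10 (in Nim).

10


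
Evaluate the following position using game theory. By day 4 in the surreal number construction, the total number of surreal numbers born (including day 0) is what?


Day 0: {|} = 0 is born. Count = 1.
Day n: the number of surreal numbers born by day n is 2^(n+1) - 1.
By day 0: 2^1 - 1 = 1
By day 1: 2^2 - 1 = 3
By day 2: 2^3 - 1 = 7
By day 3: 2^4 - 1 = 15
By day 4: 2^5 - 1 = 31
By day 4: 31 surreal numbers.

31


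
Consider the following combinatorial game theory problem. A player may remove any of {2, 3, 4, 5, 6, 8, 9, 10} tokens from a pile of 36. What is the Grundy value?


The subtraction set is S = {2, 3, 4, 5, 6, 8, 9, 10}.
G(k) = mex{ G(k - s) : s in S, s <= k }. We compute iteratively: G(0) = 0.
G(1) = mex({}) = 0
G(2) = mex({0}) = 1
G(3) = mex({0}) = 1
G(4) = mex({0, 1}) = 2
G(5) = mex({0, 1}) = 2
G(6) = mex({0, 1, 2}) = 3
G(7) = mex({0, 1, 2}) = 3
G(8) = mex({0, 1, 2, 3}) = 4
G(9) = mex({0, 1, 2, 3}) = 4
G(10) = mex({0, 1, 2, 3, 4}) = 5
G(11) = mex({0, 1, 2, 3, 4}) = 5
G(12) = mex({1, 2, 3, 4, 5}) = 0
G(13) = mex({1, 2, 3, 4, 5}) = 0
G(14) = mex({0, 2, 3, 4, 5}) = 1
G(15) = mex({0, 2, 3, 4, 5}) = 1
G(16) = mex({0, 1, 3, 4, 5}) = 2
G(17) = mex({0, 1, 3, 4, 5}) = 2
G(18) = mex({0, 1, 2, 4, 5}) = 3
G(19) = mex({0, 1, 2, 4, 5}) = 3
G(20) = mex({0, 1, 2, 3, 5}) = 4
G(21) = mex({0, 1, 2, 3, 5}) = 4
Observe that G(12)..G(21) = 0, 0, 1, 1, 2, 2, 3, 3, 4, 4 repeats G(0)..G(9) = 0, 0, 1, 1, 2, 2, 3, 3, 4, 4.
For k >= max(S) = 10, G(k) is determined by the previous 10 values G(k-10)..G(k-1); a window of 10 consecutive values has recurred shifted by 12, so by induction G(k + 12) = G(k) for all k >= 0: the sequence is periodic from the start with period 12.
One period: G(0..11) = 0, 0, 1, 1, 2, 2, 3, 3, 4, 4, 5, 5.
36 mod 12 = 0, so G(36) = G(0) = 0.

0


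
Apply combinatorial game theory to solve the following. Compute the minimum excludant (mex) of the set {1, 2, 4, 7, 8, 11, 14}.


Set = {1, 2, 4, 7, 8, 11, 14}
0 is NOT in the set. This is the mex.
mex = 0

0


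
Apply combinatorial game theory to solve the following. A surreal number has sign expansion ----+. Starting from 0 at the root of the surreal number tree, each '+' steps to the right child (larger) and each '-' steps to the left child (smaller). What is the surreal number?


Sign expansion: ----+
Rule: track bounds (lo, hi), initially (-inf, +inf). On '+', the current value becomes lo and we move to the simplest number in (value, hi): value + 1 if hi = +inf, otherwise the midpoint (value + hi)/2. On '-', the current value becomes hi and we move to value - 1 if lo = -inf, otherwise the midpoint (lo + value)/2.
Start at 0.
Step 1: sign = -, move left. Bounds: (-inf, 0). Value = -1
Step 2: sign = -, move left. Bounds: (-inf, -1). Value = -2
Step 3: sign = -, move left. Bounds: (-inf, -2). Value = -3
Step 4: sign = -, move left. Bounds: (-inf, -3). Value = -4
Step 5: sign = +, move right. Bounds: (-4, -3). Value = -7/2
The surreal number with sign expansion ----+ is -7/2.

-7/2


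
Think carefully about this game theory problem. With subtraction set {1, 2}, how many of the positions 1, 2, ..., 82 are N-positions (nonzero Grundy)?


Subtraction set S = {1, 2}, so G(n) = n mod 3.
G(n) = 0 when n is a multiple of 3.
Multiples of 3 in [1, 82]: 27
N-positions (nonzero Grundy) = 82 - 27 = 55

55


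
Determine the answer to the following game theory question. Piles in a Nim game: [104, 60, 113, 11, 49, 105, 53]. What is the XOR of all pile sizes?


We need the XOR (exclusive or) of all pile sizes.
After XOR-ing pile 1 (size 104): 0 XOR 104 = 104
After XOR-ing pile 2 (size 60): 104 XOR 60 = 84
After XOR-ing pile 3 (size 113): 84 XOR 113 = 37
After XOR-ing pile 4 (size 11): 37 XOR 11 = 46
After XOR-ing pile 5 (size 49): 46 XOR 49 = 31
After XOR-ing pile 6 (size 105): 31 XOR 105 = 118
After XOR-ing pile 7 (size 53): 118 XOR 53 = 67
The Nim-value of this position is 67.

67


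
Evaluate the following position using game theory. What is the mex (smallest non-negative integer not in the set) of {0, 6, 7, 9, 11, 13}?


Set = {0, 6, 7, 9, 11, 13}
0 is in the set.
1 is NOT in the set. This is the mex.
mex = 1

1


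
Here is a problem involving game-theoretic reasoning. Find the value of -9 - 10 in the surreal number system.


x = -9, y = 10
x - y = -9 - 10 = -19

-19


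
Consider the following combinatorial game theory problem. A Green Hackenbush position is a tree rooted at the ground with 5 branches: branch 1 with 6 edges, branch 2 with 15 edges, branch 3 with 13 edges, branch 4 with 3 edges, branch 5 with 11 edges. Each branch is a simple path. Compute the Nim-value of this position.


The tree has 5 branches from the ground vertex.
In Green Hackenbush, the Nim-value of a simple path of length k is k.
Branch 1: length 6, Nim-value = 6
Branch 2: length 15, Nim-value = 15
Branch 3: length 13, Nim-value = 13
Branch 4: length 3, Nim-value = 3
Branch 5: length 11, Nim-value = 11
Total Nim-value = XOR of all branch values:
0 XOR 6 = 6
6 XOR 15 = 9
9 XOR 13 = 4
4 XOR 3 = 7
7 XOR 11 = 12
Nim-value of the tree = 12

12
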